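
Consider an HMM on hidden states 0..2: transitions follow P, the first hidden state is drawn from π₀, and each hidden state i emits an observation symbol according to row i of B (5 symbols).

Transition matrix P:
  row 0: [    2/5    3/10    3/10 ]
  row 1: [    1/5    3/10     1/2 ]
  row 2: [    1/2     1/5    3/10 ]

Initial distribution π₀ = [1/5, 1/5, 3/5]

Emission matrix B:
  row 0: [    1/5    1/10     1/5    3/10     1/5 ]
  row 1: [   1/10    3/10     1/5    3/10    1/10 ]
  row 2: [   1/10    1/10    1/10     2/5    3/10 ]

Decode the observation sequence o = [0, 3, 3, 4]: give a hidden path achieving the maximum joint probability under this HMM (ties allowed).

t=0: δ = [4.000e-02, 2.000e-02, 6.000e-02]  (obs o_0=0)
t=1: δ = [9.000e-03, 3.600e-03, 7.200e-03]  ψ = [2, 0, 2]  (obs o_1=3)
t=2: δ = [1.080e-03, 8.100e-04, 1.080e-03]  ψ = [0, 0, 0]  (obs o_2=3)
t=3: δ = [1.080e-04, 3.240e-05, 1.215e-04]  ψ = [2, 0, 1]  (obs o_3=4)
backtrack: best end state = 2; path = [2, 0, 1, 2]

path = [2, 0, 1, 2]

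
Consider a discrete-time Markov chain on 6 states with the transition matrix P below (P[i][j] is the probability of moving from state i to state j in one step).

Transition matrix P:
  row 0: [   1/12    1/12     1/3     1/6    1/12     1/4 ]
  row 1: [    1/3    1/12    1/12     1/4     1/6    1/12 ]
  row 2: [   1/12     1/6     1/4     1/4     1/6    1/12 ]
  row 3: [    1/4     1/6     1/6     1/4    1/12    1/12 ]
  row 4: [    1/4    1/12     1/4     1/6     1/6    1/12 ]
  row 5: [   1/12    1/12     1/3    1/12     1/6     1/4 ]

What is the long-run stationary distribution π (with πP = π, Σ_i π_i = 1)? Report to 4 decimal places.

π = [0.1697, 0.1201, 0.2384, 0.2022, 0.1357, 0.1339]

Balance equations π_j = Σ_i π_i·P[i][j]:
  π_0 = 1/12·π_0 + 1/3·π_1 + 1/12·π_2 + 1/4·π_3 + 1/4·π_4 + 1/12·π_5
  π_1 = 1/12·π_0 + 1/12·π_1 + 1/6·π_2 + 1/6·π_3 + 1/12·π_4 + 1/12·π_5
  π_2 = 1/3·π_0 + 1/12·π_1 + 1/4·π_2 + 1/6·π_3 + 1/4·π_4 + 1/3·π_5
  π_3 = 1/6·π_0 + 1/4·π_1 + 1/4·π_2 + 1/4·π_3 + 1/6·π_4 + 1/12·π_5
  π_4 = 1/12·π_0 + 1/6·π_1 + 1/6·π_2 + 1/12·π_3 + 1/6·π_4 + 1/6·π_5
  normalize: π_0 + π_1 + π_2 + π_3 + π_4 + π_5 = 1
Solving the linear system gives exactly π = [39833/234774, 14093/117387, 55979/234774, 47479/234774, 31853/234774, 15722/117387].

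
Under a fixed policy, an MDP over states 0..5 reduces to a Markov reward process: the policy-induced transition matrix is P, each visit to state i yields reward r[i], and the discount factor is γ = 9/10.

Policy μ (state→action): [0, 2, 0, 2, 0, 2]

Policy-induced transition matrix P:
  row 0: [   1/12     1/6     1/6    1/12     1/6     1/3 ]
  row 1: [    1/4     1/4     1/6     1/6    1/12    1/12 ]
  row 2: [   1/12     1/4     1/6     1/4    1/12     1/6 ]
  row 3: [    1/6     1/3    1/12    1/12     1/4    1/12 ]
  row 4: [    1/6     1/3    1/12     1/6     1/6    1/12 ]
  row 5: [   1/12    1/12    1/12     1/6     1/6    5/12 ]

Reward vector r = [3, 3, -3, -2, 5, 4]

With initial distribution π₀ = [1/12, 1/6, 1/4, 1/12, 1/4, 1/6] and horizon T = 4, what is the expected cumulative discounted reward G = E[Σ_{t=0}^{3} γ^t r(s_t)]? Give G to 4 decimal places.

t=0: π = [0.0833, 0.1667, 0.2500, 0.0833, 0.2500, 0.1667], E[r] = 1.7500, γ^t·E[r] = 1.750000, running G = 1.750000
t=1: π = [0.1389, 0.2431, 0.1250, 0.1736, 0.1389, 0.1806], E[r] = 1.8403, γ^t·E[r] = 1.656250, running G = 3.406250
t=2: π = [0.1499, 0.2344, 0.1256, 0.1510, 0.1505, 0.1887], E[r] = 1.9809, γ^t·E[r] = 1.604531, running G = 5.010781
t=3: π = [0.1475, 0.2312, 0.1258, 0.1521, 0.1493, 0.1942], E[r] = 1.9775, γ^t·E[r] = 1.441582, running G = 6.452363

G = 6.4524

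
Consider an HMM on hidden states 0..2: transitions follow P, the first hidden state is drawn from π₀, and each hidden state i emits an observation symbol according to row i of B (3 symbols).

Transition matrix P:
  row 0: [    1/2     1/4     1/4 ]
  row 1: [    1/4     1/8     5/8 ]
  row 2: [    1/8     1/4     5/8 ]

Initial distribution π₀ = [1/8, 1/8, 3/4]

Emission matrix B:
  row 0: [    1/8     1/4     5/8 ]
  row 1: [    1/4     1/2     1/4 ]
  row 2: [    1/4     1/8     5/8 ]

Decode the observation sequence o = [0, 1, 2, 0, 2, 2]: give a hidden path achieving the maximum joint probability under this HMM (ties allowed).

path = [2, 1, 2, 2, 2, 2]

t=0: δ = [1.562e-02, 3.125e-02, 1.875e-01]  (obs o_0=0)
t=1: δ = [5.859e-03, 2.344e-02, 1.465e-02]  ψ = [2, 2, 2]  (obs o_1=1)
t=2: δ = [3.662e-03, 9.155e-04, 9.155e-03]  ψ = [1, 2, 1]  (obs o_2=2)
t=3: δ = [2.289e-04, 5.722e-04, 1.431e-03]  ψ = [0, 2, 2]  (obs o_3=0)
t=4: δ = [1.118e-04, 8.941e-05, 5.588e-04]  ψ = [2, 2, 2]  (obs o_4=2)
t=5: δ = [4.366e-05, 3.492e-05, 2.183e-04]  ψ = [2, 2, 2]  (obs o_5=2)
backtrack: best end state = 2; path = [2, 1, 2, 2, 2, 2]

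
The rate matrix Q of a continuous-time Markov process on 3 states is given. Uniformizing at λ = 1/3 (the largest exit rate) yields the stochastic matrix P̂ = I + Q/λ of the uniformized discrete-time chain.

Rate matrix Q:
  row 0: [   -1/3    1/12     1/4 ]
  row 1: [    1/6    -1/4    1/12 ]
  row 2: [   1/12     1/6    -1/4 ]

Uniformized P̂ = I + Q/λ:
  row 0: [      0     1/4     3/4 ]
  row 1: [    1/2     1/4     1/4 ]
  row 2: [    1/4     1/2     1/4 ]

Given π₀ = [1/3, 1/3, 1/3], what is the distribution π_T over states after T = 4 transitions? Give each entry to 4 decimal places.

π = [0.2682, 0.3464, 0.3854]

t=0: π = [0.3333, 0.3333, 0.3333]
t=1: π = [0.2500, 0.3333, 0.4167]
t=2: π = [0.2708, 0.3542, 0.3750]
t=3: π = [0.2708, 0.3438, 0.3854]
t=4: π = [0.2682, 0.3464, 0.3854]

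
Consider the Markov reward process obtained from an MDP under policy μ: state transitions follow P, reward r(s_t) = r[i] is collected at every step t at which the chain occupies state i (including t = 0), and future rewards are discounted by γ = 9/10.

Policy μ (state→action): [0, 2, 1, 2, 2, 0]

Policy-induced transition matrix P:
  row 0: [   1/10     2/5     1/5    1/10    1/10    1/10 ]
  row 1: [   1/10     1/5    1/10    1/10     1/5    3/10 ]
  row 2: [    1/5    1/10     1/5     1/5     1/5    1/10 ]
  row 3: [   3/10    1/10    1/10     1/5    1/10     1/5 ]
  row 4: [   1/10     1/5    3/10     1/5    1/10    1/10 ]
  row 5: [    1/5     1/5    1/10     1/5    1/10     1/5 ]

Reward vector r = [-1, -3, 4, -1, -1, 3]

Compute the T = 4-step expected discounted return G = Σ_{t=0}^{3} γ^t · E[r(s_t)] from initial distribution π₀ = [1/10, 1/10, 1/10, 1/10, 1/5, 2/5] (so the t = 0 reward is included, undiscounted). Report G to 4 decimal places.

G = 1.1069

t=0: π = [0.1000, 0.1000, 0.1000, 0.1000, 0.2000, 0.4000], E[r] = 0.9000, γ^t·E[r] = 0.900000, running G = 0.900000
t=1: π = [0.1700, 0.2000, 0.1600, 0.1800, 0.1200, 0.1700], E[r] = 0.0800, γ^t·E[r] = 0.072000, running G = 0.972000
t=2: π = [0.1690, 0.2000, 0.1570, 0.1630, 0.1360, 0.1750], E[r] = 0.0850, γ^t·E[r] = 0.068850, running G = 1.040850
t=3: π = [0.1658, 0.2018, 0.1598, 0.1631, 0.1357, 0.1738], E[r] = 0.0906, γ^t·E[r] = 0.066047, running G = 1.106897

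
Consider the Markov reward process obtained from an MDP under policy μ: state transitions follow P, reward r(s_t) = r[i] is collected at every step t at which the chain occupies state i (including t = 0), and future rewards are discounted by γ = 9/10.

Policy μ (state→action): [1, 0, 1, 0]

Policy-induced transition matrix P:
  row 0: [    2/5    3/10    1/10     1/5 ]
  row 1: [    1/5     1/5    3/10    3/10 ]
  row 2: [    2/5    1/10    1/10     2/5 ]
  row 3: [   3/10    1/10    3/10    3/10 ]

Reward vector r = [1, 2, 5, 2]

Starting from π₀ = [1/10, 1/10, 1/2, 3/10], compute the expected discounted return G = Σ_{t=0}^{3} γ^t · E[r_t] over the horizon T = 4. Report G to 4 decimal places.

t=0: π = [0.1000, 0.1000, 0.5000, 0.3000], E[r] = 3.4000, γ^t·E[r] = 3.400000, running G = 3.400000
t=1: π = [0.3500, 0.1300, 0.1800, 0.3400], E[r] = 2.1900, γ^t·E[r] = 1.971000, running G = 5.371000
t=2: π = [0.3400, 0.1830, 0.1940, 0.2830], E[r] = 2.2420, γ^t·E[r] = 1.816020, running G = 7.187020
t=3: π = [0.3351, 0.1863, 0.1932, 0.2854], E[r] = 2.2445, γ^t·E[r] = 1.636241, running G = 8.823261

G = 8.8233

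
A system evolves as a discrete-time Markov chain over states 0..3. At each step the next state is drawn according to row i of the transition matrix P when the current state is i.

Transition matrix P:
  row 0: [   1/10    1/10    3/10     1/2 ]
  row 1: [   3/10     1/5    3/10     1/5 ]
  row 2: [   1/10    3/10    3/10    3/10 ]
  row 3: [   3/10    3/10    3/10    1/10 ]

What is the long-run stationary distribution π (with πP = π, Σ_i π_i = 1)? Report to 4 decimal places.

π = [0.2000, 0.2364, 0.3000, 0.2636]

Balance equations π_j = Σ_i π_i·P[i][j]:
  π_0 = 1/10·π_0 + 3/10·π_1 + 1/10·π_2 + 3/10·π_3
  π_1 = 1/10·π_0 + 1/5·π_1 + 3/10·π_2 + 3/10·π_3
  π_2 = 3/10·π_0 + 3/10·π_1 + 3/10·π_2 + 3/10·π_3
  normalize: π_0 + π_1 + π_2 + π_3 = 1
Solving the linear system gives exactly π = [1/5, 13/55, 3/10, 29/110].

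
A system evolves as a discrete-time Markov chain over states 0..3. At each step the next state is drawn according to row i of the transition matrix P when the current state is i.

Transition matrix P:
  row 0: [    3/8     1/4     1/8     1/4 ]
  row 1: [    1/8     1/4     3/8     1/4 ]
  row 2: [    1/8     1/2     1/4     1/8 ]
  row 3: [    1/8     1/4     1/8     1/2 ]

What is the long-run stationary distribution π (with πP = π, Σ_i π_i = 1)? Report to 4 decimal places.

Balance equations π_j = Σ_i π_i·P[i][j]:
  π_0 = 3/8·π_0 + 1/8·π_1 + 1/8·π_2 + 1/8·π_3
  π_1 = 1/4·π_0 + 1/4·π_1 + 1/2·π_2 + 1/4·π_3
  π_2 = 1/8·π_0 + 3/8·π_1 + 1/4·π_2 + 1/8·π_3
  normalize: π_0 + π_1 + π_2 + π_3 = 1
Solving the linear system gives exactly π = [1/6, 4/13, 3/13, 23/78].

π = [0.1667, 0.3077, 0.2308, 0.2949]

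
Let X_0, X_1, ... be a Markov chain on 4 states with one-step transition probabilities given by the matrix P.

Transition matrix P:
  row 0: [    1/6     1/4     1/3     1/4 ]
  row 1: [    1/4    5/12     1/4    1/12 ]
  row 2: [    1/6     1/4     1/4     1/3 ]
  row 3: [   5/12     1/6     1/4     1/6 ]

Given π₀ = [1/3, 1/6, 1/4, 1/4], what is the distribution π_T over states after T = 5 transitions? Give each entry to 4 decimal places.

π = [0.2421, 0.2791, 0.2702, 0.2086]

t=0: π = [0.3333, 0.1667, 0.2500, 0.2500]
t=1: π = [0.2431, 0.2569, 0.2778, 0.2222]
t=2: π = [0.2436, 0.2743, 0.2703, 0.2118]
t=3: π = [0.2425, 0.2781, 0.2703, 0.2092]
t=4: π = [0.2421, 0.2789, 0.2702, 0.2088]
t=5: π = [0.2421, 0.2791, 0.2702, 0.2086]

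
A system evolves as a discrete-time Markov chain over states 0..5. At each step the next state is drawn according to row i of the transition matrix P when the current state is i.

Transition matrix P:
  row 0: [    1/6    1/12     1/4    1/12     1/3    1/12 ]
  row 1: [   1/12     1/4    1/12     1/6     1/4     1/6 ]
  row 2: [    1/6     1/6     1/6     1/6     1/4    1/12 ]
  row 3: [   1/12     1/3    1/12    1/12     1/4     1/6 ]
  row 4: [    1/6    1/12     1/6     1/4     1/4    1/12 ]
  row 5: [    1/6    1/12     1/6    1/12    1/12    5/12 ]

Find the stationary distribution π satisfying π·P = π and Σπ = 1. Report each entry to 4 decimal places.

π = [0.1410, 0.1598, 0.1527, 0.1485, 0.2345, 0.1635]

Balance equations π_j = Σ_i π_i·P[i][j]:
  π_0 = 1/6·π_0 + 1/12·π_1 + 1/6·π_2 + 1/12·π_3 + 1/6·π_4 + 1/6·π_5
  π_1 = 1/12·π_0 + 1/4·π_1 + 1/6·π_2 + 1/3·π_3 + 1/12·π_4 + 1/12·π_5
  π_2 = 1/4·π_0 + 1/12·π_1 + 1/6·π_2 + 1/12·π_3 + 1/6·π_4 + 1/6·π_5
  π_3 = 1/12·π_0 + 1/6·π_1 + 1/6·π_2 + 1/12·π_3 + 1/4·π_4 + 1/12·π_5
  π_4 = 1/3·π_0 + 1/4·π_1 + 1/4·π_2 + 1/4·π_3 + 1/4·π_4 + 1/12·π_5
  normalize: π_0 + π_1 + π_2 + π_3 + π_4 + π_5 = 1
Solving the linear system gives exactly π = [75/532, 4421/27664, 325/2128, 4107/27664, 499/2128, 87/532].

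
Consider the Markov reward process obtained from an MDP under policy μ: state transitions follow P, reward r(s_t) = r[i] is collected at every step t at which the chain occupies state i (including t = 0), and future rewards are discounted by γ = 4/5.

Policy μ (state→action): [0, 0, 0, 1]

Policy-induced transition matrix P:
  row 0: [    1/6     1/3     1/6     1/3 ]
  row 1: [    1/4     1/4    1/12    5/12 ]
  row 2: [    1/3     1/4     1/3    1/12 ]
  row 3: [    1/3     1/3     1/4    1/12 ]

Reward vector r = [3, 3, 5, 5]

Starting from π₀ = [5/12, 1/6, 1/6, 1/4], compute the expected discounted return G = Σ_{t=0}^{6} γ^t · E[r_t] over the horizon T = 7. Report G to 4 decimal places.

t=0: π = [0.4167, 0.1667, 0.1667, 0.2500], E[r] = 3.8333, γ^t·E[r] = 3.833333, running G = 3.833333
t=1: π = [0.2500, 0.3056, 0.2014, 0.2431], E[r] = 3.8889, γ^t·E[r] = 3.111111, running G = 6.944444
t=2: π = [0.2662, 0.2911, 0.1950, 0.2477], E[r] = 3.8854, γ^t·E[r] = 2.486667, running G = 9.431111
t=3: π = [0.2647, 0.2928, 0.1956, 0.2469], E[r] = 3.8849, γ^t·E[r] = 1.989086, running G = 11.420198
t=4: π = [0.2648, 0.2926, 0.1954, 0.2471], E[r] = 3.8851, γ^t·E[r] = 1.591338, running G = 13.011536
t=5: π = [0.2648, 0.2927, 0.1954, 0.2471], E[r] = 3.8851, γ^t·E[r] = 1.273055, running G = 14.284591
t=6: π = [0.2648, 0.2927, 0.1954, 0.2471], E[r] = 3.8851, γ^t·E[r] = 1.018447, running G = 15.303037

G = 15.3030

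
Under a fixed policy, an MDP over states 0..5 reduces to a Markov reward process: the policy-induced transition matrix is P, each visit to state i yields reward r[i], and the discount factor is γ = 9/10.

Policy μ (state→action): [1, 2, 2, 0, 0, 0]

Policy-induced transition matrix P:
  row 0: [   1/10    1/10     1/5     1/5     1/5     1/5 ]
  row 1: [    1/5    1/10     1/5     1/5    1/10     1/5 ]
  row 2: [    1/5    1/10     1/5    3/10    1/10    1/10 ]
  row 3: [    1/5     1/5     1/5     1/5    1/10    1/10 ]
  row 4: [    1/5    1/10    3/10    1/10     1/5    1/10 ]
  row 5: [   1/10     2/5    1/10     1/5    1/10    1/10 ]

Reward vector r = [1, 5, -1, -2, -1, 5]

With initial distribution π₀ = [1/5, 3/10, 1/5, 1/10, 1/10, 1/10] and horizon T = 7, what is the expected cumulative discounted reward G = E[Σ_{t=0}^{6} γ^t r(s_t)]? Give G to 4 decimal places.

G = 5.4628

t=0: π = [0.2000, 0.3000, 0.2000, 0.1000, 0.1000, 0.1000], E[r] = 1.7000, γ^t·E[r] = 1.700000, running G = 1.700000
t=1: π = [0.1700, 0.1400, 0.2000, 0.2100, 0.1300, 0.1500], E[r] = 0.8700, γ^t·E[r] = 0.783000, running G = 2.483000
t=2: π = [0.1680, 0.1660, 0.1980, 0.2070, 0.1300, 0.1310], E[r] = 0.9110, γ^t·E[r] = 0.737910, running G = 3.220910
t=3: π = [0.1701, 0.1600, 0.1999, 0.2068, 0.1298, 0.1334], E[r] = 0.8938, γ^t·E[r] = 0.651580, running G = 3.872490
t=4: π = [0.1697, 0.1607, 0.1996, 0.2070, 0.1300, 0.1330], E[r] = 0.8946, γ^t·E[r] = 0.586914, running G = 4.459404
t=5: π = [0.1697, 0.1606, 0.1997, 0.2070, 0.1300, 0.1330], E[r] = 0.8943, γ^t·E[r] = 0.528097, running G = 4.987502
t=6: π = [0.1697, 0.1606, 0.1997, 0.2070, 0.1300, 0.1330], E[r] = 0.8943, γ^t·E[r] = 0.475277, running G = 5.462779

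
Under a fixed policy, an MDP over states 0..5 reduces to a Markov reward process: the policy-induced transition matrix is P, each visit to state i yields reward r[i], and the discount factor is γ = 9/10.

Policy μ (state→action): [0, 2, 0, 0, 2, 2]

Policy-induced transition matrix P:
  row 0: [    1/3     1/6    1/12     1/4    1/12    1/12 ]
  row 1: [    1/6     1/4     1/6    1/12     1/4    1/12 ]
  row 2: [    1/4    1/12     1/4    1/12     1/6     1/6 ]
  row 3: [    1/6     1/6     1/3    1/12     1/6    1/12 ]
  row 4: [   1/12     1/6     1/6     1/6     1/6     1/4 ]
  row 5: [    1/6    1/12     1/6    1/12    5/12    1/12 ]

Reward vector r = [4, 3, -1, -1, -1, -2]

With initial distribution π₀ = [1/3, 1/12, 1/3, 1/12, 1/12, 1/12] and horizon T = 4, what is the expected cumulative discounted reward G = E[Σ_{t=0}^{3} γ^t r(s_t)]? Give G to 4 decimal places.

G = 2.2808

t=0: π = [0.3333, 0.0833, 0.3333, 0.0833, 0.0833, 0.0833], E[r] = 0.9167, γ^t·E[r] = 0.916667, running G = 0.916667
t=1: π = [0.2431, 0.1389, 0.1806, 0.1458, 0.1667, 0.1250], E[r] = 0.6458, γ^t·E[r] = 0.581250, running G = 1.497917
t=2: π = [0.2083, 0.1528, 0.1858, 0.1377, 0.1892, 0.1262], E[r] = 0.5266, γ^t·E[r] = 0.426563, running G = 1.924479
t=3: π = [0.2011, 0.1534, 0.1877, 0.1338, 0.1936, 0.1304], E[r] = 0.4888, γ^t·E[r] = 0.356309, running G = 2.280788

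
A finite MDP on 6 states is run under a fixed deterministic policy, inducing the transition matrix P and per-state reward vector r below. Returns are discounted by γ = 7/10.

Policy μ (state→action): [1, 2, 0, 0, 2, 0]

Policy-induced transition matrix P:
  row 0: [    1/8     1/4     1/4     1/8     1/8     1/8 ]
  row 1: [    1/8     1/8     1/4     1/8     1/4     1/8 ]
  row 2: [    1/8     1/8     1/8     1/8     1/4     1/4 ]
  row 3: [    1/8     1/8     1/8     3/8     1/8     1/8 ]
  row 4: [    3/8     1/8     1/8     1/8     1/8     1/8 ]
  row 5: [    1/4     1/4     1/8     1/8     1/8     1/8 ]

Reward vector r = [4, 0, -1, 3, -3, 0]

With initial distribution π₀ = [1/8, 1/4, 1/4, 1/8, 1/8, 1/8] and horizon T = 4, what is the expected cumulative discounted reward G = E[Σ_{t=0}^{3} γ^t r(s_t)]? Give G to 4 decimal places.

t=0: π = [0.1250, 0.2500, 0.2500, 0.1250, 0.1250, 0.1250], E[r] = 0.2500, γ^t·E[r] = 0.250000, running G = 0.250000
t=1: π = [0.1719, 0.1563, 0.1719, 0.1563, 0.1875, 0.1563], E[r] = 0.4219, γ^t·E[r] = 0.295313, running G = 0.545313
t=2: π = [0.1914, 0.1660, 0.1660, 0.1641, 0.1660, 0.1465], E[r] = 0.5938, γ^t·E[r] = 0.290938, running G = 0.836250
t=3: π = [0.1848, 0.1672, 0.1697, 0.1660, 0.1665, 0.1458], E[r] = 0.5681, γ^t·E[r] = 0.194864, running G = 1.031114

G = 1.0311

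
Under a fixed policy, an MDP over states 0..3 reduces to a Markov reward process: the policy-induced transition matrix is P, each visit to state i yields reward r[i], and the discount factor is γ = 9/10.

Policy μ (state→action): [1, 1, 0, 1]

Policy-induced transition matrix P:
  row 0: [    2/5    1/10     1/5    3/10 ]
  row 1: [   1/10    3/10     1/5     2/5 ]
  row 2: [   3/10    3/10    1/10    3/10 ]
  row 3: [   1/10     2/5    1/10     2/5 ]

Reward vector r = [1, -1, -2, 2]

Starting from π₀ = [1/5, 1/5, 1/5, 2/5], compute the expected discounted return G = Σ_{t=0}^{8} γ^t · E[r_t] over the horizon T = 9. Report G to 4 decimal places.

G = 2.0692

t=0: π = [0.2000, 0.2000, 0.2000, 0.4000], E[r] = 0.4000, γ^t·E[r] = 0.400000, running G = 0.400000
t=1: π = [0.2000, 0.3000, 0.1400, 0.3600], E[r] = 0.3400, γ^t·E[r] = 0.306000, running G = 0.706000
t=2: π = [0.1880, 0.2960, 0.1500, 0.3660], E[r] = 0.3240, γ^t·E[r] = 0.262440, running G = 0.968440
t=3: π = [0.1864, 0.2990, 0.1484, 0.3662], E[r] = 0.3230, γ^t·E[r] = 0.235467, running G = 1.203907
t=4: π = [0.1856, 0.2993, 0.1485, 0.3665], E[r] = 0.3222, γ^t·E[r] = 0.211409, running G = 1.415316
t=5: π = [0.1854, 0.2995, 0.1485, 0.3666], E[r] = 0.3220, γ^t·E[r] = 0.190161, running G = 1.605477
t=6: π = [0.1853, 0.2996, 0.1485, 0.3666], E[r] = 0.3220, γ^t·E[r] = 0.171110, running G = 1.776587
t=7: π = [0.1853, 0.2996, 0.1485, 0.3666], E[r] = 0.3220, γ^t·E[r] = 0.153990, running G = 1.930577
t=8: π = [0.1853, 0.2996, 0.1485, 0.3666], E[r] = 0.3219, γ^t·E[r] = 0.138588, running G = 2.069165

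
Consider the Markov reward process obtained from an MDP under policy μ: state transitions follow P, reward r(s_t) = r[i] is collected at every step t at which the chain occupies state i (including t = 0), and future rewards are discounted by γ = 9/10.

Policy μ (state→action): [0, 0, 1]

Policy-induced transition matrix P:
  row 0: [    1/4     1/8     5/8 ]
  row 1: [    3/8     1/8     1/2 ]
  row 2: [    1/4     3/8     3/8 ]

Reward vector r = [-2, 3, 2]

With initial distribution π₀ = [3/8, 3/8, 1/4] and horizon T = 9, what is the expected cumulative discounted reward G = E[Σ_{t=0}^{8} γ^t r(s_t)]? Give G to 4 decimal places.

t=0: π = [0.3750, 0.3750, 0.2500], E[r] = 0.8750, γ^t·E[r] = 0.875000, running G = 0.875000
t=1: π = [0.2969, 0.1875, 0.5156], E[r] = 1.0000, γ^t·E[r] = 0.900000, running G = 1.775000
t=2: π = [0.2734, 0.2539, 0.4727], E[r] = 1.1602, γ^t·E[r] = 0.939727, running G = 2.714727
t=3: π = [0.2817, 0.2432, 0.4751], E[r] = 1.1162, γ^t·E[r] = 0.813718, running G = 3.528444
t=4: π = [0.2804, 0.2438, 0.4758], E[r] = 1.1222, γ^t·E[r] = 0.736270, running G = 4.264715
t=5: π = [0.2805, 0.2440, 0.4756], E[r] = 1.1221, γ^t·E[r] = 0.662571, running G = 4.927286
t=6: π = [0.2805, 0.2439, 0.4756], E[r] = 1.1219, γ^t·E[r] = 0.596231, running G = 5.523517
t=7: π = [0.2805, 0.2439, 0.4756], E[r] = 1.1220, γ^t·E[r] = 0.536628, running G = 6.060146
t=8: π = [0.2805, 0.2439, 0.4756], E[r] = 1.1220, γ^t·E[r] = 0.482963, running G = 6.543109

G = 6.5431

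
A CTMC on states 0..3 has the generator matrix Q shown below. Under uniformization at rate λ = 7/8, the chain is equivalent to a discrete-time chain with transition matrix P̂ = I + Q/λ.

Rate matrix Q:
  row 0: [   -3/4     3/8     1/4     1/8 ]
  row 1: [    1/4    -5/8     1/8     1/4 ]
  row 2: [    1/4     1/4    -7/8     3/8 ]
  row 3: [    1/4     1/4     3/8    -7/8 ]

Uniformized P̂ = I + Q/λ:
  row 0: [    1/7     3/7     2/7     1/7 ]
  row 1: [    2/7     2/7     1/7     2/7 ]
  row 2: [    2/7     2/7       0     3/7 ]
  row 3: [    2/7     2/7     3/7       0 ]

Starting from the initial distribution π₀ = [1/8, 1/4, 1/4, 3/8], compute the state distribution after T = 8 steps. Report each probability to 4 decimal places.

π = [0.2500, 0.3214, 0.2107, 0.2179]

t=0: π = [0.1250, 0.2500, 0.2500, 0.3750]
t=1: π = [0.2679, 0.3036, 0.2321, 0.1964]
t=2: π = [0.2474, 0.3240, 0.2041, 0.2245]
t=3: π = [0.2504, 0.3211, 0.2132, 0.2154]
t=4: π = [0.2499, 0.3215, 0.2097, 0.2189]
t=5: π = [0.2500, 0.3214, 0.2111, 0.2174]
t=6: π = [0.2500, 0.3214, 0.2105, 0.2180]
t=7: π = [0.2500, 0.3214, 0.2108, 0.2178]
t=8: π = [0.2500, 0.3214, 0.2107, 0.2179]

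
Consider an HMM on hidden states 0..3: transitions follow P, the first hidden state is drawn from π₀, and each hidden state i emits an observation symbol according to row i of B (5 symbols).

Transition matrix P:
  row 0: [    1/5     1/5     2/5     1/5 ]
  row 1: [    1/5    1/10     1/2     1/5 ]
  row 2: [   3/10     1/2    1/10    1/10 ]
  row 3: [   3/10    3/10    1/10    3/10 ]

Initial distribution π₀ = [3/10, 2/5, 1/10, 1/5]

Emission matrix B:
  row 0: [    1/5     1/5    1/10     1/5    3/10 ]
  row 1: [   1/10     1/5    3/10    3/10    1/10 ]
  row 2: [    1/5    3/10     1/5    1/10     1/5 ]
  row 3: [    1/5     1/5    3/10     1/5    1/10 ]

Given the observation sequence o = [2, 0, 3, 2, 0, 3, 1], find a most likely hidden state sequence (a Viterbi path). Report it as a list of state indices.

path = [1, 2, 1, 1, 2, 1, 2]

t=0: δ = [3.000e-02, 1.200e-01, 2.000e-02, 6.000e-02]  (obs o_0=2)
t=1: δ = [4.800e-03, 1.800e-03, 1.200e-02, 4.800e-03]  ψ = [1, 3, 1, 1]  (obs o_1=0)
t=2: δ = [7.200e-04, 1.800e-03, 1.920e-04, 2.880e-04]  ψ = [2, 2, 0, 3]  (obs o_2=3)
t=3: δ = [3.600e-05, 5.400e-05, 1.800e-04, 1.080e-04]  ψ = [1, 1, 1, 1]  (obs o_3=2)
t=4: δ = [1.080e-05, 9.000e-06, 5.400e-06, 6.480e-06]  ψ = [2, 2, 1, 3]  (obs o_4=0)
t=5: δ = [4.320e-07, 8.100e-07, 4.500e-07, 4.320e-07]  ψ = [0, 2, 1, 0]  (obs o_5=3)
t=6: δ = [3.240e-08, 4.500e-08, 1.215e-07, 3.240e-08]  ψ = [1, 2, 1, 1]  (obs o_6=1)
backtrack: best end state = 2; path = [1, 2, 1, 1, 2, 1, 2]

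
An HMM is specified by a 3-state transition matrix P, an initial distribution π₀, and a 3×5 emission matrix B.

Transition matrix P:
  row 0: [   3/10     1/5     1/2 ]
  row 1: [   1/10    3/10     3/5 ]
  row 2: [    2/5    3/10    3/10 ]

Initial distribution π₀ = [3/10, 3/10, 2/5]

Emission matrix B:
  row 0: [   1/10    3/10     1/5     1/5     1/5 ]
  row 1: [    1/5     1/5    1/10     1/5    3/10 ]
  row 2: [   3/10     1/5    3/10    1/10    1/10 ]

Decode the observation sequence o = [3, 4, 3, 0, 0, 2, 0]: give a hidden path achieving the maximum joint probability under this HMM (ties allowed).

path = [1, 1, 1, 2, 2, 0, 2]

t=0: δ = [6.000e-02, 6.000e-02, 4.000e-02]  (obs o_0=3)
t=1: δ = [3.600e-03, 5.400e-03, 3.600e-03]  ψ = [0, 1, 1]  (obs o_1=4)
t=2: δ = [2.880e-04, 3.240e-04, 3.240e-04]  ψ = [2, 1, 1]  (obs o_2=3)
t=3: δ = [1.296e-05, 1.944e-05, 5.832e-05]  ψ = [2, 1, 1]  (obs o_3=0)
t=4: δ = [2.333e-06, 3.499e-06, 5.249e-06]  ψ = [2, 2, 2]  (obs o_4=0)
t=5: δ = [4.199e-07, 1.575e-07, 6.299e-07]  ψ = [2, 2, 1]  (obs o_5=2)
t=6: δ = [2.519e-08, 3.779e-08, 6.299e-08]  ψ = [2, 2, 0]  (obs o_6=0)
backtrack: best end state = 2; path = [1, 1, 1, 2, 2, 0, 2]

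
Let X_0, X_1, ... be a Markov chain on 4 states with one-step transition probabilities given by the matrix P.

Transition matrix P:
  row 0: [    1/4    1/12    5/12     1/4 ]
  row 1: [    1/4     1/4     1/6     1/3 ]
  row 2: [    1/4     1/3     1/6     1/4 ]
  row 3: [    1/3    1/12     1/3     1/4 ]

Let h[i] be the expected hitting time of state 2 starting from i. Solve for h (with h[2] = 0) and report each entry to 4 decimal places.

h = [2.7017, 3.5347, 0.0000, 2.9268]

First-step conditioning: h[2] = 0; for i ≠ 2, h[i] = 1 + Σ_k P[i][k]·h[k].
  h[0] = 1 + 1/4·h[0] + 1/12·h[1] + 1/4·h[3]
  h[1] = 1 + 1/4·h[0] + 1/4·h[1] + 1/3·h[3]
  h[3] = 1 + 1/3·h[0] + 1/12·h[1] + 1/4·h[3]
Solving the 3×3 linear system over states ≠ 2 gives exactly h = [1440/533, 1884/533, 0, 120/41] (h[2] = 0 is the target).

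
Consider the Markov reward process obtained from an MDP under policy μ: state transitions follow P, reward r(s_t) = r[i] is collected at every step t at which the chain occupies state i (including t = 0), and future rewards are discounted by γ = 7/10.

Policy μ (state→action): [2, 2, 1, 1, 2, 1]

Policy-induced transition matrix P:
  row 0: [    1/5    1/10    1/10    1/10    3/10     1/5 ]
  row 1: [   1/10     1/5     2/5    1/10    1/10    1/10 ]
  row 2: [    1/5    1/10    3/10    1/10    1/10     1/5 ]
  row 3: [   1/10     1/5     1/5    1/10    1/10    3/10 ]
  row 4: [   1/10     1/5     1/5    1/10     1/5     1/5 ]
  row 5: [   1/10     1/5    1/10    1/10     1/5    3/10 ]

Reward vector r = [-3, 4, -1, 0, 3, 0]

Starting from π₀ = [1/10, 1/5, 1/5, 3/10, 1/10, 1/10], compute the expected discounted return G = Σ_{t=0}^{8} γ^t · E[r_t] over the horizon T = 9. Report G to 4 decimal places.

G = 1.7064

t=0: π = [0.1000, 0.2000, 0.2000, 0.3000, 0.1000, 0.1000], E[r] = 0.6000, γ^t·E[r] = 0.600000, running G = 0.600000
t=1: π = [0.1300, 0.1700, 0.2400, 0.1000, 0.1400, 0.2200], E[r] = 0.4700, γ^t·E[r] = 0.329000, running G = 0.929000
t=2: π = [0.1370, 0.1630, 0.2230, 0.1000, 0.1620, 0.2150], E[r] = 0.5040, γ^t·E[r] = 0.246960, running G = 1.175960
t=3: π = [0.1360, 0.1640, 0.2197, 0.1000, 0.1651, 0.2152], E[r] = 0.5236, γ^t·E[r] = 0.179595, running G = 1.355555
t=4: π = [0.1356, 0.1644, 0.2197, 0.1000, 0.1652, 0.2151], E[r] = 0.5271, γ^t·E[r] = 0.126545, running G = 1.482100
t=5: π = [0.1355, 0.1645, 0.2198, 0.1000, 0.1651, 0.2151], E[r] = 0.5270, γ^t·E[r] = 0.088575, running G = 1.570674
t=6: π = [0.1355, 0.1645, 0.2198, 0.1000, 0.1651, 0.2151], E[r] = 0.5269, γ^t·E[r] = 0.061984, running G = 1.632658
t=7: π = [0.1355, 0.1645, 0.2198, 0.1000, 0.1651, 0.2151], E[r] = 0.5268, γ^t·E[r] = 0.043386, running G = 1.676043
t=8: π = [0.1355, 0.1645, 0.2198, 0.1000, 0.1651, 0.2151], E[r] = 0.5268, γ^t·E[r] = 0.030370, running G = 1.706413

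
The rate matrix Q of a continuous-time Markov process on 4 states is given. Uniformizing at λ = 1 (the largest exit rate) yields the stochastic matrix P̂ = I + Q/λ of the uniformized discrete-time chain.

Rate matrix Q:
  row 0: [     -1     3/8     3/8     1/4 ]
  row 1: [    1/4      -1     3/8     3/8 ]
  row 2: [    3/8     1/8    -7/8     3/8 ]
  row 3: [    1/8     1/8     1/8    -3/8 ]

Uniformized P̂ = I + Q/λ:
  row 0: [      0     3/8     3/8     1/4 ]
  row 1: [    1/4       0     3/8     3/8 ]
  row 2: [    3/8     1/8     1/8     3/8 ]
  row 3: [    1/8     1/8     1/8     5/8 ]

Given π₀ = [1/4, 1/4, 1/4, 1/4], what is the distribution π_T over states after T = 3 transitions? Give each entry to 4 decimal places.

t=0: π = [0.2500, 0.2500, 0.2500, 0.2500]
t=1: π = [0.1875, 0.1563, 0.2500, 0.4063]
t=2: π = [0.1836, 0.1523, 0.2109, 0.4531]
t=3: π = [0.1738, 0.1519, 0.2090, 0.4653]

π = [0.1738, 0.1519, 0.2090, 0.4653]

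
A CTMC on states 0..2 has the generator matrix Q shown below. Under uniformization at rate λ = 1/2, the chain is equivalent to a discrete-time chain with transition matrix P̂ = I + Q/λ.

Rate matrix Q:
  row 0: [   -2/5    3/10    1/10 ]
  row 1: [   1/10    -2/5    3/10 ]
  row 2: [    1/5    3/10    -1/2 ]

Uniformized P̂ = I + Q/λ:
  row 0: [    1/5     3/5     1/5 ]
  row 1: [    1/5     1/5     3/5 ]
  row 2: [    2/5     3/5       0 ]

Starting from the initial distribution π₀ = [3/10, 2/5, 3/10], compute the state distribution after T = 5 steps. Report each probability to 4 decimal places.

t=0: π = [0.3000, 0.4000, 0.3000]
t=1: π = [0.2600, 0.4400, 0.3000]
t=2: π = [0.2600, 0.4240, 0.3160]
t=3: π = [0.2632, 0.4304, 0.3064]
t=4: π = [0.2613, 0.4278, 0.3109]
t=5: π = [0.2622, 0.4289, 0.3090]

π = [0.2622, 0.4289, 0.3090]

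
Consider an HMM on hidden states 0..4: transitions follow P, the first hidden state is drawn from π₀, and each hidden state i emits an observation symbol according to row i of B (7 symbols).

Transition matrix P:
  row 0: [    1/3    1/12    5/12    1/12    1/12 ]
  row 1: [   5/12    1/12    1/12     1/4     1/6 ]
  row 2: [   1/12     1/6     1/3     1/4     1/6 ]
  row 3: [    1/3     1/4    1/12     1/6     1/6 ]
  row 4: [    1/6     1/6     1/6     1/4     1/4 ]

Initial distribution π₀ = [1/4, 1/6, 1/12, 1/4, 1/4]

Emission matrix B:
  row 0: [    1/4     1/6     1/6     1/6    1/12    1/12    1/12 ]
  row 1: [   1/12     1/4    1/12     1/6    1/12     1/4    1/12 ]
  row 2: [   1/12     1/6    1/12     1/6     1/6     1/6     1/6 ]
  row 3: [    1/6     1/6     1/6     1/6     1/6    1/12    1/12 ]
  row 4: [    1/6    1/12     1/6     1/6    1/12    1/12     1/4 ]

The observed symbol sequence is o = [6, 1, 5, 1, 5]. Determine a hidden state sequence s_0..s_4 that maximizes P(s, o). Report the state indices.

t=0: δ = [2.083e-02, 1.389e-02, 1.389e-02, 2.083e-02, 6.250e-02]  (obs o_0=6)
t=1: δ = [1.736e-03, 2.604e-03, 1.736e-03, 2.604e-03, 1.302e-03]  ψ = [4, 4, 4, 4, 4]  (obs o_1=1)
t=2: δ = [9.042e-05, 1.628e-04, 1.206e-04, 5.425e-05, 3.617e-05]  ψ = [1, 3, 0, 1, 1]  (obs o_2=5)
t=3: δ = [1.130e-05, 5.023e-06, 6.698e-06, 6.782e-06, 2.261e-06]  ψ = [1, 2, 2, 1, 1]  (obs o_3=1)
t=4: δ = [3.140e-07, 4.239e-07, 7.849e-07, 1.395e-07, 9.419e-08]  ψ = [0, 3, 0, 2, 3]  (obs o_4=5)
backtrack: best end state = 2; path = [4, 3, 1, 0, 2]

path = [4, 3, 1, 0, 2]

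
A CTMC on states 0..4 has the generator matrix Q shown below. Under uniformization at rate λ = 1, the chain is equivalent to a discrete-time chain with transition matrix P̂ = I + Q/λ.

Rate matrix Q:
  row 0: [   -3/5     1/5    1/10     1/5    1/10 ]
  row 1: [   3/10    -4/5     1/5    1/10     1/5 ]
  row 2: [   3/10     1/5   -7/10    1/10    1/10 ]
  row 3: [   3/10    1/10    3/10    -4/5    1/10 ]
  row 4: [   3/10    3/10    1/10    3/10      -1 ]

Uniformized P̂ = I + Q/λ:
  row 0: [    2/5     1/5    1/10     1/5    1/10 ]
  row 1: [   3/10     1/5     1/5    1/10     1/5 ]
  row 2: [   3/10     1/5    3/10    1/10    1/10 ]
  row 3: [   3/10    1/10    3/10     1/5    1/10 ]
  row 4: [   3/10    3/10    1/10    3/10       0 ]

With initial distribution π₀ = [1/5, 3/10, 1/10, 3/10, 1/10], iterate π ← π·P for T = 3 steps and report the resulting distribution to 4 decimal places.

t=0: π = [0.2000, 0.3000, 0.1000, 0.3000, 0.1000]
t=1: π = [0.3200, 0.1800, 0.2100, 0.1700, 0.1200]
t=2: π = [0.3320, 0.1950, 0.1940, 0.1730, 0.1060]
t=3: π = [0.3332, 0.1933, 0.1929, 0.1717, 0.1089]

π = [0.3332, 0.1933, 0.1929, 0.1717, 0.1089]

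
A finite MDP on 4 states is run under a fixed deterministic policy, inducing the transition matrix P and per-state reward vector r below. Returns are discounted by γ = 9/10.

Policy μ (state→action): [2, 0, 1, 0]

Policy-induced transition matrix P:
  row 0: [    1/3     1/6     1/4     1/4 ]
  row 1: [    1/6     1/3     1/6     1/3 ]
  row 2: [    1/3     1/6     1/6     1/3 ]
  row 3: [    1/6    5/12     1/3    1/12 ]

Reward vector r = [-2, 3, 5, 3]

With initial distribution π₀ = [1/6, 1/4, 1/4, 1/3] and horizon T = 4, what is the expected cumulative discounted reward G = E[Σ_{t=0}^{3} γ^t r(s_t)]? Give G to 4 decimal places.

t=0: π = [0.1667, 0.2500, 0.2500, 0.3333], E[r] = 2.6667, γ^t·E[r] = 2.666667, running G = 2.666667
t=1: π = [0.2361, 0.2917, 0.2361, 0.2361], E[r] = 2.2917, γ^t·E[r] = 2.062500, running G = 4.729167
t=2: π = [0.2454, 0.2743, 0.2257, 0.2546], E[r] = 2.2245, γ^t·E[r] = 1.801875, running G = 6.531042
t=3: π = [0.2452, 0.2760, 0.2296, 0.2492], E[r] = 2.2332, γ^t·E[r] = 1.628016, running G = 8.159057

G = 8.1591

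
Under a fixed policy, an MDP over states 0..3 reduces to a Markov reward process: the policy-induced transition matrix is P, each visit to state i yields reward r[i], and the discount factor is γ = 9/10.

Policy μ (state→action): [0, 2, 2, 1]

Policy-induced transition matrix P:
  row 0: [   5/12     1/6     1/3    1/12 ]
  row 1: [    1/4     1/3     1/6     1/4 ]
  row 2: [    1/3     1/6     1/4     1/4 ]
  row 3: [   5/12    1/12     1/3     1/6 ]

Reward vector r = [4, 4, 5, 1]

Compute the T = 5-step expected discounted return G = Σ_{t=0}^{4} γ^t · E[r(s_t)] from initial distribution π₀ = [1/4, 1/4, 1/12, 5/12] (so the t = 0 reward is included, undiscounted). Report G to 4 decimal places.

t=0: π = [0.2500, 0.2500, 0.0833, 0.4167], E[r] = 2.8333, γ^t·E[r] = 2.833333, running G = 2.833333
t=1: π = [0.3681, 0.1736, 0.2847, 0.1736], E[r] = 3.7639, γ^t·E[r] = 3.387500, running G = 6.220833
t=2: π = [0.3640, 0.1811, 0.2807, 0.1742], E[r] = 3.7581, γ^t·E[r] = 3.044063, running G = 9.264896
t=3: π = [0.3631, 0.1823, 0.2798, 0.1748], E[r] = 3.7553, γ^t·E[r] = 2.737617, running G = 12.002513
t=4: π = [0.3630, 0.1825, 0.2796, 0.1749], E[r] = 3.7549, γ^t·E[r] = 2.463576, running G = 14.466089

G = 14.4661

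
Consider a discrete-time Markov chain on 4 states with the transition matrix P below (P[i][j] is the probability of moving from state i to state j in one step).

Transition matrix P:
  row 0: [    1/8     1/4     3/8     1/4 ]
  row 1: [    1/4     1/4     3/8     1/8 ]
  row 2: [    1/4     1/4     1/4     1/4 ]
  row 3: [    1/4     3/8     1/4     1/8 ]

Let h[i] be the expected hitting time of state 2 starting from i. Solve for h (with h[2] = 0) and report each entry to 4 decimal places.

h = [2.8488, 2.8098, 0.0000, 3.1610]

First-step conditioning: h[2] = 0; for i ≠ 2, h[i] = 1 + Σ_k P[i][k]·h[k].
  h[0] = 1 + 1/8·h[0] + 1/4·h[1] + 1/4·h[3]
  h[1] = 1 + 1/4·h[0] + 1/4·h[1] + 1/8·h[3]
  h[3] = 1 + 1/4·h[0] + 3/8·h[1] + 1/8·h[3]
Solving the 3×3 linear system over states ≠ 2 gives exactly h = [584/205, 576/205, 0, 648/205] (h[2] = 0 is the target).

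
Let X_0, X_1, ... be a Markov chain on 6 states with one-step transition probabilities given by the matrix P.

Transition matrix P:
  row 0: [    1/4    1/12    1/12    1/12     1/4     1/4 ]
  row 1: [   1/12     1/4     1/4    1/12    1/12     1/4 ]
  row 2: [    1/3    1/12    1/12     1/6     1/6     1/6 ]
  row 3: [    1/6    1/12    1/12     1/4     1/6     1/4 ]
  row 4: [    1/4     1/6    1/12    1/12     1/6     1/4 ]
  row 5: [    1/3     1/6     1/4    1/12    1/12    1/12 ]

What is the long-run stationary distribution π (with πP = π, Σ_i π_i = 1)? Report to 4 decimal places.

Balance equations π_j = Σ_i π_i·P[i][j]:
  π_0 = 1/4·π_0 + 1/12·π_1 + 1/3·π_2 + 1/6·π_3 + 1/4·π_4 + 1/3·π_5
  π_1 = 1/12·π_0 + 1/4·π_1 + 1/12·π_2 + 1/12·π_3 + 1/6·π_4 + 1/6·π_5
  π_2 = 1/12·π_0 + 1/4·π_1 + 1/12·π_2 + 1/12·π_3 + 1/12·π_4 + 1/4·π_5
  π_3 = 1/12·π_0 + 1/12·π_1 + 1/6·π_2 + 1/4·π_3 + 1/12·π_4 + 1/12·π_5
  π_4 = 1/4·π_0 + 1/12·π_1 + 1/6·π_2 + 1/6·π_3 + 1/6·π_4 + 1/12·π_5
  normalize: π_0 + π_1 + π_2 + π_3 + π_4 + π_5 = 1
Solving the linear system gives exactly π = [35/142, 2555/18744, 1313/9372, 2137/18744, 2977/18744, 3829/18744].

π = [0.2465, 0.1363, 0.1401, 0.1140, 0.1588, 0.2043]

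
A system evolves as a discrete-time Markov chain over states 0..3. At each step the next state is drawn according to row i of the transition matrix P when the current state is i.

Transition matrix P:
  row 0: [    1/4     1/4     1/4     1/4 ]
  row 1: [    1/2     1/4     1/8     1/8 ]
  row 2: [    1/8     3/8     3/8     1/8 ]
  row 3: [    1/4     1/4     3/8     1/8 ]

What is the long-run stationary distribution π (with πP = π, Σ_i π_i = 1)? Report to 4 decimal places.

π = [0.2874, 0.2835, 0.2682, 0.1609]

Balance equations π_j = Σ_i π_i·P[i][j]:
  π_0 = 1/4·π_0 + 1/2·π_1 + 1/8·π_2 + 1/4·π_3
  π_1 = 1/4·π_0 + 1/4·π_1 + 3/8·π_2 + 1/4·π_3
  π_2 = 1/4·π_0 + 1/8·π_1 + 3/8·π_2 + 3/8·π_3
  normalize: π_0 + π_1 + π_2 + π_3 = 1
Solving the linear system gives exactly π = [25/87, 74/261, 70/261, 14/87].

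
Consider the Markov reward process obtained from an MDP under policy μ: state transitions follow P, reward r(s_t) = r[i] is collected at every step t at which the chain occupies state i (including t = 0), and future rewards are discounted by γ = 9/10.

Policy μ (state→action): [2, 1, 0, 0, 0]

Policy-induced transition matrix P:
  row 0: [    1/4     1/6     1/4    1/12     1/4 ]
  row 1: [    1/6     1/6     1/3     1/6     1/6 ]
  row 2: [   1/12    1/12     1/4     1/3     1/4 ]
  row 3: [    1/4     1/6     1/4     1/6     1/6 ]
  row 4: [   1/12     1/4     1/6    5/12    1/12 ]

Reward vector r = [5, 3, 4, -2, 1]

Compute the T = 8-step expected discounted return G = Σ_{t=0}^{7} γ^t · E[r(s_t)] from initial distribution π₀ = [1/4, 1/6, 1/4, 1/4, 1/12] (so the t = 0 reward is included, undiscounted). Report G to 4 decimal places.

G = 11.8636

t=0: π = [0.2500, 0.1667, 0.2500, 0.2500, 0.0833], E[r] = 2.3333, γ^t·E[r] = 2.333333, running G = 2.333333
t=1: π = [0.1806, 0.1528, 0.2569, 0.2083, 0.2014], E[r] = 2.1736, γ^t·E[r] = 1.956250, running G = 4.289583
t=2: π = [0.1609, 0.1620, 0.2459, 0.2448, 0.1863], E[r] = 1.9711, γ^t·E[r] = 1.596563, running G = 5.886146
t=3: π = [0.1644, 0.1617, 0.2480, 0.2408, 0.1850], E[r] = 2.0026, γ^t·E[r] = 1.459898, running G = 7.346044
t=4: π = [0.1644, 0.1614, 0.2481, 0.2406, 0.1856], E[r] = 2.0028, γ^t·E[r] = 1.314022, running G = 8.660066
t=5: π = [0.1643, 0.1615, 0.2480, 0.2407, 0.1856], E[r] = 2.0018, γ^t·E[r] = 1.182047, running G = 9.842114
t=6: π = [0.1643, 0.1615, 0.2480, 0.2407, 0.1856], E[r] = 2.0020, γ^t·E[r] = 1.063919, running G = 10.906032
t=7: π = [0.1643, 0.1615, 0.2480, 0.2407, 0.1856], E[r] = 2.0020, γ^t·E[r] = 0.957530, running G = 11.863563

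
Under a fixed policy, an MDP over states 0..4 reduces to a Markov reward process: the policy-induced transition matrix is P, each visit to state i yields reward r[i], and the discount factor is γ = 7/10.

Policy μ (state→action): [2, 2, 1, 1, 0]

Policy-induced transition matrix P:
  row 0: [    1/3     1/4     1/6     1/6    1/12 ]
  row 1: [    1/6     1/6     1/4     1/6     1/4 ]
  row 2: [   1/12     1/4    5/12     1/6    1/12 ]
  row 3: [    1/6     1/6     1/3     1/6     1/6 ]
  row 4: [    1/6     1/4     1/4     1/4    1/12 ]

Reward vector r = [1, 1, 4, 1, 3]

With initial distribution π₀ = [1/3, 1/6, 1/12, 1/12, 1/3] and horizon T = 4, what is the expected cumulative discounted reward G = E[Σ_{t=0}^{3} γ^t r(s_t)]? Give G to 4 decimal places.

G = 5.0829

t=0: π = [0.3333, 0.1667, 0.0833, 0.0833, 0.3333], E[r] = 1.9167, γ^t·E[r] = 1.916667, running G = 1.916667
t=1: π = [0.2153, 0.2292, 0.2431, 0.1944, 0.1181], E[r] = 1.9653, γ^t·E[r] = 1.375694, running G = 3.292361
t=2: π = [0.1823, 0.2147, 0.2888, 0.1765, 0.1377], E[r] = 2.1418, γ^t·E[r] = 1.049473, running G = 4.341834
t=3: π = [0.1730, 0.2174, 0.2976, 0.1781, 0.1338], E[r] = 2.1606, γ^t·E[r] = 0.741082, running G = 5.082917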